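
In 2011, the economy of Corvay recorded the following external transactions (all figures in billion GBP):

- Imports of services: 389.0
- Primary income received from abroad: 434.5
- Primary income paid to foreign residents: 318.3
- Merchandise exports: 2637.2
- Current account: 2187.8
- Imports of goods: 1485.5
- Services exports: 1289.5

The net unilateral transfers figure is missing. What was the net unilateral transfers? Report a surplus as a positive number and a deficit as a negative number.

Current account = goods balance + services balance + net primary income + net secondary income
Sum of the known components = 2168.4
Net unilateral transfers = CA - (known components) = 2187.8 - 2168.4 = 19.4

19.4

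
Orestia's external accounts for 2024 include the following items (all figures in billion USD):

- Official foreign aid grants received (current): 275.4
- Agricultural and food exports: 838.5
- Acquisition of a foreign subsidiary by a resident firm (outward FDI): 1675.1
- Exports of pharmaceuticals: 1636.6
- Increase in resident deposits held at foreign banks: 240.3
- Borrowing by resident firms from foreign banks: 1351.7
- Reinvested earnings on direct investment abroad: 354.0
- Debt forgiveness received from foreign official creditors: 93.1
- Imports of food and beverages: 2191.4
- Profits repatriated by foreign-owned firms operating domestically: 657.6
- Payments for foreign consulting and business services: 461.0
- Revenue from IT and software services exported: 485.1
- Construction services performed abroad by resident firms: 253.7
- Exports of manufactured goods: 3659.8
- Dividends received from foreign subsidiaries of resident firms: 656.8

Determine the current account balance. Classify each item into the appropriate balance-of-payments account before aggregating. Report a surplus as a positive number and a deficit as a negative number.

Goods: -2191.4 + 838.5 + 1636.6 + 3659.8 = 3943.5
Services: 485.1 + 253.7 - 461.0 = 277.8
Primary income: -657.6 + 354.0 + 656.8 = 353.2
Secondary income: 275.4
Current account = 3943.5 + 277.8 + 353.2 + 275.4 = 4849.9
(Excluded from the current account — financial account: acquisition of a foreign subsidiary by a resident firm (outward FDI) 1675.1, increase in resident deposits held at foreign banks 240.3, borrowing by resident firms from foreign banks 1351.7; capital account: debt forgiveness received from foreign official creditors 93.1.)

4849.9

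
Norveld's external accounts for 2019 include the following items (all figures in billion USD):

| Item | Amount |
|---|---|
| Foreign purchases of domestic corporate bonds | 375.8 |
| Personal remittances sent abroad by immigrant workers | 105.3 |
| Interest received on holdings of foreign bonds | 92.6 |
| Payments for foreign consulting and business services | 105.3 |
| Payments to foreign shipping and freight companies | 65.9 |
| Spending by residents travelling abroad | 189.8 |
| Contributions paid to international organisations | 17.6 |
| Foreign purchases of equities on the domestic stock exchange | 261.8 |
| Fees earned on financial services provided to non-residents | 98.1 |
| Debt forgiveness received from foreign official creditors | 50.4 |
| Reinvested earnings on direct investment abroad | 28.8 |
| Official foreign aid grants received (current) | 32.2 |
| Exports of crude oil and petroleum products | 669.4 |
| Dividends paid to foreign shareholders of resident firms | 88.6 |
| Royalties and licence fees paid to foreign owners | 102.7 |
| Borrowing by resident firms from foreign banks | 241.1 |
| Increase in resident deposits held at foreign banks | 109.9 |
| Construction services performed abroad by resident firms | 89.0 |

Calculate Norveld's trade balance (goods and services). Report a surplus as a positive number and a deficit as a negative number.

Goods: 669.4
Services: 89.0 - 189.8 - 65.9 - 105.3 + 98.1 - 102.7 = -276.6
Trade balance = 669.4 + (-276.6) = 392.8
(Excluded from the trade balance — financial account: foreign purchases of domestic corporate bonds 375.8, foreign purchases of equities on the domestic stock exchange 261.8, borrowing by resident firms from foreign banks 241.1, increase in resident deposits held at foreign banks 109.9; secondary income: personal remittances sent abroad by immigrant workers 105.3, contributions paid to international organisations 17.6, official foreign aid grants received (current) 32.2; primary income: interest received on holdings of foreign bonds 92.6, reinvested earnings on direct investment abroad 28.8, dividends paid to foreign shareholders of resident firms 88.6; capital account: debt forgiveness received from foreign official creditors 50.4.)

392.8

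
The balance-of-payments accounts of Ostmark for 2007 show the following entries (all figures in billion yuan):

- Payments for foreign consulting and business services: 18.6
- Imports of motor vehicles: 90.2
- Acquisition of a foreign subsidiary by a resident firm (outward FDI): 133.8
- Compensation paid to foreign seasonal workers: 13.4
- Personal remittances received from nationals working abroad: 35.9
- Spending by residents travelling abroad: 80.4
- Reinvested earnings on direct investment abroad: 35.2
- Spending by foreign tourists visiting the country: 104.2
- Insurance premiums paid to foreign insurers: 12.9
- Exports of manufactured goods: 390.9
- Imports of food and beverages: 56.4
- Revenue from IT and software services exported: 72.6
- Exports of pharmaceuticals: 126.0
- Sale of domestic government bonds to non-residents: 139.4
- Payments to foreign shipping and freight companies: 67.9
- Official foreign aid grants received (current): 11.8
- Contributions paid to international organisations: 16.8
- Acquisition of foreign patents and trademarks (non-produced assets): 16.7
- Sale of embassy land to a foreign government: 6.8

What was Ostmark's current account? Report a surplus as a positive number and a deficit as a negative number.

420.0

Goods: -90.2 + 390.9 + 126.0 - 56.4 = 370.3
Services: 104.2 - 80.4 + 72.6 - 12.9 - 67.9 - 18.6 = -3.0
Primary income: 35.2 - 13.4 = 21.8
Secondary income: 35.9 - 16.8 + 11.8 = 30.9
Current account = 370.3 + (-3.0) + 21.8 + 30.9 = 420.0
(Excluded from the current account — financial account: acquisition of a foreign subsidiary by a resident firm (outward FDI) 133.8, sale of domestic government bonds to non-residents 139.4; capital account: acquisition of foreign patents and trademarks (non-produced assets) 16.7, sale of embassy land to a foreign government 6.8.)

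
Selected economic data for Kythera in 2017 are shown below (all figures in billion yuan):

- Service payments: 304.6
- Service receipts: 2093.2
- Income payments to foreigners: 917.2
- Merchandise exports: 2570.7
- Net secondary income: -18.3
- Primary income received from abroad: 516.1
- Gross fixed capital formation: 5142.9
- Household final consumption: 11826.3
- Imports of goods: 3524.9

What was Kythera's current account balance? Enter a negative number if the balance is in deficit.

Goods balance = 2570.7 - 3524.9 = -954.2
Services balance = 2093.2 - 304.6 = 1788.6
Trade balance (goods + services) = -954.2 + 1788.6 = 834.4
Net primary income = 516.1 - 917.2 = -401.1
Net secondary income = -18.3
Current account = 834.4 + (-401.1) + (-18.3) = 415.0

415.0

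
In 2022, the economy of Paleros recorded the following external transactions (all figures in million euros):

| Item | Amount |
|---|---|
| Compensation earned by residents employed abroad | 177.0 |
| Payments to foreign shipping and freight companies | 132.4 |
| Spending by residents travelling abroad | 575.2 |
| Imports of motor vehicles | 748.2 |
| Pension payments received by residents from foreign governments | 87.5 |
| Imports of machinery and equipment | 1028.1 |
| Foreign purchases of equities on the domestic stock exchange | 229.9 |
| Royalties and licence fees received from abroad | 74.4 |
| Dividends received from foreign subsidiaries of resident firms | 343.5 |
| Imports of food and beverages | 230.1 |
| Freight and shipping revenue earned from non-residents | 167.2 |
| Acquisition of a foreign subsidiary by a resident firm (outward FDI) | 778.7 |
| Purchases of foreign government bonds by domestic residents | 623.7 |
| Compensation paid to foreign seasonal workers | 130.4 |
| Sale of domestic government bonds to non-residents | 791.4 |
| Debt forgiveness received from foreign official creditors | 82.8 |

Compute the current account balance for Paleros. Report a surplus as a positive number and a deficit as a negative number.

-1994.8

Goods: -230.1 - 1028.1 - 748.2 = -2006.4
Services: -132.4 + 167.2 + 74.4 - 575.2 = -466.0
Primary income: -130.4 + 177.0 + 343.5 = 390.1
Secondary income: 87.5
Current account = (-2006.4) + (-466.0) + 390.1 + 87.5 = -1994.8
(Excluded from the current account — financial account: foreign purchases of equities on the domestic stock exchange 229.9, acquisition of a foreign subsidiary by a resident firm (outward FDI) 778.7, purchases of foreign government bonds by domestic residents 623.7, sale of domestic government bonds to non-residents 791.4; capital account: debt forgiveness received from foreign official creditors 82.8.)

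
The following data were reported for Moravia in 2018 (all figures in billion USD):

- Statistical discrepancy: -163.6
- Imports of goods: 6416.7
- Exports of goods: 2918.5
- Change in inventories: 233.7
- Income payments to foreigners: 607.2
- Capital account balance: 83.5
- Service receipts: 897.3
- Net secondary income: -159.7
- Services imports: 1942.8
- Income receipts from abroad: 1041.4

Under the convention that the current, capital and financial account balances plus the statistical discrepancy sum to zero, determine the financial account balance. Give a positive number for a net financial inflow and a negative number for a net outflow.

Goods balance = 2918.5 - 6416.7 = -3498.2
Services balance = 897.3 - 1942.8 = -1045.5
Trade balance (goods + services) = -3498.2 + (-1045.5) = -4543.7
Net primary income = 1041.4 - 607.2 = 434.2
Net secondary income = -159.7
Current account = -4543.7 + 434.2 + (-159.7) = -4269.2
Financial account = -(-4269.2 + 83.5 + (-163.6)) = 4349.3

4349.3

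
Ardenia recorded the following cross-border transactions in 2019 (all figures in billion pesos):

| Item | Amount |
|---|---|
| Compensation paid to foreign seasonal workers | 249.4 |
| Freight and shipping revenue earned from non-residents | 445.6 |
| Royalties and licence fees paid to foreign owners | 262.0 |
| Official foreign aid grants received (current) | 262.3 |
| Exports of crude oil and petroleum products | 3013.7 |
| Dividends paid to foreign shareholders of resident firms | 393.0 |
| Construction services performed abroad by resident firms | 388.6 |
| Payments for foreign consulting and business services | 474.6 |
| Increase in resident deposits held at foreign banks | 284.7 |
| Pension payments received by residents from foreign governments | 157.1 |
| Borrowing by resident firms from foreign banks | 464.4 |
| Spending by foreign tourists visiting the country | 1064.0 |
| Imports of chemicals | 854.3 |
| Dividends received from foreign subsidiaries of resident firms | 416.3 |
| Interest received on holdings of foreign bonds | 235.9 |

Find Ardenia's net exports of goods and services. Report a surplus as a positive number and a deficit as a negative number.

3321.0

Goods: 3013.7 - 854.3 = 2159.4
Services: 445.6 - 262.0 - 474.6 + 388.6 + 1064.0 = 1161.6
Trade balance = 2159.4 + 1161.6 = 3321.0
(Excluded from the trade balance — primary income: compensation paid to foreign seasonal workers 249.4, dividends paid to foreign shareholders of resident firms 393.0, dividends received from foreign subsidiaries of resident firms 416.3, interest received on holdings of foreign bonds 235.9; secondary income: official foreign aid grants received (current) 262.3, pension payments received by residents from foreign governments 157.1; financial account: increase in resident deposits held at foreign banks 284.7, borrowing by resident firms from foreign banks 464.4.)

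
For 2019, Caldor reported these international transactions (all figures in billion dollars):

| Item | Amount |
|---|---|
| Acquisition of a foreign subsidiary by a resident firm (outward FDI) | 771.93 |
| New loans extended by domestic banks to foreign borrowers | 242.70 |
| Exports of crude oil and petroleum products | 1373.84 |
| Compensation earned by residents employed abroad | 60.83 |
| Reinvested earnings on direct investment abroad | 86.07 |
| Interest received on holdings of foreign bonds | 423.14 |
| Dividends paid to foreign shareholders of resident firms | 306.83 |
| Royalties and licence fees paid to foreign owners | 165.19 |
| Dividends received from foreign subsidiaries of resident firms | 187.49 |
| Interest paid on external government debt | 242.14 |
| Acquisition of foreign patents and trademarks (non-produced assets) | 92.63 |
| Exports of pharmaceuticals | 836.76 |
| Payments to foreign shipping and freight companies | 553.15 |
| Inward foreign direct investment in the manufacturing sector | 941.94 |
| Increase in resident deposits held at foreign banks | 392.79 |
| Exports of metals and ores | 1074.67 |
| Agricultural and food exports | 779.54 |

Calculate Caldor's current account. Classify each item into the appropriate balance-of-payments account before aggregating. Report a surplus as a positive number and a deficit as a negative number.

Goods: 1373.84 + 779.54 + 836.76 + 1074.67 = 4064.81
Services: -165.19 - 553.15 = -718.34
Primary income: -306.83 + 187.49 - 242.14 + 423.14 + 60.83 + 86.07 = 208.56
Current account = 4064.81 + (-718.34) + 208.56 = 3555.03
(Excluded from the current account — financial account: acquisition of a foreign subsidiary by a resident firm (outward FDI) 771.93, new loans extended by domestic banks to foreign borrowers 242.70, inward foreign direct investment in the manufacturing sector 941.94, increase in resident deposits held at foreign banks 392.79; capital account: acquisition of foreign patents and trademarks (non-produced assets) 92.63.)

3555.03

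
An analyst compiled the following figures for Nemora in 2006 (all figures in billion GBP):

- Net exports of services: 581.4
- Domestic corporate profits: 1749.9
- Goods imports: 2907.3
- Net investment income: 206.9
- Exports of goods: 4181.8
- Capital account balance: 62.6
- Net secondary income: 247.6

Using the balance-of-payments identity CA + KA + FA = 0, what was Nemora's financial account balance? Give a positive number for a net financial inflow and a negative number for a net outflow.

Goods balance = 4181.8 - 2907.3 = 1274.5
Services balance = 581.4
Trade balance (goods + services) = 1274.5 + 581.4 = 1855.9
Net primary income = 206.9
Net secondary income = 247.6
Current account = 1855.9 + 206.9 + 247.6 = 2310.4
Financial account = -(2310.4 + 62.6) = -2373.0

-2373.0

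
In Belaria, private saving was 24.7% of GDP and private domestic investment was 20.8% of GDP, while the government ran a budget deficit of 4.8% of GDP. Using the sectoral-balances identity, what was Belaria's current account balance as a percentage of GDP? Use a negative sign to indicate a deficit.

-0.9

By the sectoral-balances identity, CA = (S_private - I) + (T - G).
Private balance = 24.7 - 20.8 = 3.9
Government balance (T - G) = -4.8
CA = 3.9 + (-4.8) = -0.9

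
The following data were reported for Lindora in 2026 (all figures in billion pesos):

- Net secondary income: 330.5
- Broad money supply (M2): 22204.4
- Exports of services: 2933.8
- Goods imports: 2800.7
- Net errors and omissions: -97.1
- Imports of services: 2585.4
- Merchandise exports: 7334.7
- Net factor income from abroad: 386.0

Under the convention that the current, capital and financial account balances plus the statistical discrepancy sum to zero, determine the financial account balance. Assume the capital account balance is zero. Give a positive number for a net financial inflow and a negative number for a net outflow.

-5501.8

Goods balance = 7334.7 - 2800.7 = 4534.0
Services balance = 2933.8 - 2585.4 = 348.4
Trade balance (goods + services) = 4534.0 + 348.4 = 4882.4
Net primary income = 386.0
Net secondary income = 330.5
Current account = 4882.4 + 386.0 + 330.5 = 5598.9
Financial account = -(5598.9 + (-97.1)) = -5501.8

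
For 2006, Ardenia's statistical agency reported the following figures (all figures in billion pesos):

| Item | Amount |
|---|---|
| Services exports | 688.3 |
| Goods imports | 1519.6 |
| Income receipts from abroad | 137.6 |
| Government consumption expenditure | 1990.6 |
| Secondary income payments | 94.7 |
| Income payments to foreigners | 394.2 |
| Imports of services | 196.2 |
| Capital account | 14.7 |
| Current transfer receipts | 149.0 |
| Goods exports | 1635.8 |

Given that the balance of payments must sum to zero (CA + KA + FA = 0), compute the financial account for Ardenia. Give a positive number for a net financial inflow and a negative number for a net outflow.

-420.7

Goods balance = 1635.8 - 1519.6 = 116.2
Services balance = 688.3 - 196.2 = 492.1
Trade balance (goods + services) = 116.2 + 492.1 = 608.3
Net primary income = 137.6 - 394.2 = -256.6
Net secondary income = 149.0 - 94.7 = 54.3
Current account = 608.3 + (-256.6) + 54.3 = 406.0
Financial account = -(406.0 + 14.7) = -420.7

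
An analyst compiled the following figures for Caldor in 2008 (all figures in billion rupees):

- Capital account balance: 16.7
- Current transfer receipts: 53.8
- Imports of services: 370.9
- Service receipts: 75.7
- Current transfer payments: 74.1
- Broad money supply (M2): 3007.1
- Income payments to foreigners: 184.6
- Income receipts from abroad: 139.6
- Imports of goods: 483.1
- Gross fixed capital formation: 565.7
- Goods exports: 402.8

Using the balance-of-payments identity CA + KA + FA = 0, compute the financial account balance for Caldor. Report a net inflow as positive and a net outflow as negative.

424.1

Goods balance = 402.8 - 483.1 = -80.3
Services balance = 75.7 - 370.9 = -295.2
Trade balance (goods + services) = -80.3 + (-295.2) = -375.5
Net primary income = 139.6 - 184.6 = -45.0
Net secondary income = 53.8 - 74.1 = -20.3
Current account = -375.5 + (-45.0) + (-20.3) = -440.8
Financial account = -(-440.8 + 16.7) = 424.1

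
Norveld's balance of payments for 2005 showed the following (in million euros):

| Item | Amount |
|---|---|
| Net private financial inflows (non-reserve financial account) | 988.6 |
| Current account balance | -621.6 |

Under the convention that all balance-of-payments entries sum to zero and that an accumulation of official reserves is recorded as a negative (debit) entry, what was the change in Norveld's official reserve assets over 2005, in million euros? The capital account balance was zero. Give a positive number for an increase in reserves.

367.0

Official reserve transactions balance = -((-621.6) + 988.6) = -367.0
An accumulation of reserves is recorded as a debit (negative entry), so the change in the stock of reserves is the negative of that balance.
Change in official reserves = -(-367.0) = 367.0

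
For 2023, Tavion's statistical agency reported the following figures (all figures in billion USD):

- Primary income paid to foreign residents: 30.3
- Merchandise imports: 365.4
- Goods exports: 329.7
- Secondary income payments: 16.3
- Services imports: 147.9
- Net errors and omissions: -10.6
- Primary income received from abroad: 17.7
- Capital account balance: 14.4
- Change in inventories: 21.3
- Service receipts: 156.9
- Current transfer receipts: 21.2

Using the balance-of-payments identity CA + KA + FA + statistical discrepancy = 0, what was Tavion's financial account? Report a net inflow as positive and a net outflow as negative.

Goods balance = 329.7 - 365.4 = -35.7
Services balance = 156.9 - 147.9 = 9.0
Trade balance (goods + services) = -35.7 + 9.0 = -26.7
Net primary income = 17.7 - 30.3 = -12.6
Net secondary income = 21.2 - 16.3 = 4.9
Current account = -26.7 + (-12.6) + 4.9 = -34.4
Financial account = -(-34.4 + 14.4 + (-10.6)) = 30.6

30.6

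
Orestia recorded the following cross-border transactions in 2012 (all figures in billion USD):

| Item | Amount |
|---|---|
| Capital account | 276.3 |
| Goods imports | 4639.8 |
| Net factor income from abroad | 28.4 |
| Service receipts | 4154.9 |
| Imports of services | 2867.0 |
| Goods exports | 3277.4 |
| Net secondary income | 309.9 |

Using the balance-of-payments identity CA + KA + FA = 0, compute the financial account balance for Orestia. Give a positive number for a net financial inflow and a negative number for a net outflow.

-540.1

Goods balance = 3277.4 - 4639.8 = -1362.4
Services balance = 4154.9 - 2867.0 = 1287.9
Trade balance (goods + services) = -1362.4 + 1287.9 = -74.5
Net primary income = 28.4
Net secondary income = 309.9
Current account = -74.5 + 28.4 + 309.9 = 263.8
Financial account = -(263.8 + 276.3) = -540.1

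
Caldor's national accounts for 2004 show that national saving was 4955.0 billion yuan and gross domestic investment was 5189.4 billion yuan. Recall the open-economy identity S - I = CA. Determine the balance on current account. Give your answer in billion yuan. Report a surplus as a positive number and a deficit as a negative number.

-234.4

S - I = CA (net lending to the rest of the world).
CA = S - I = 4955.0 - 5189.4 = -234.4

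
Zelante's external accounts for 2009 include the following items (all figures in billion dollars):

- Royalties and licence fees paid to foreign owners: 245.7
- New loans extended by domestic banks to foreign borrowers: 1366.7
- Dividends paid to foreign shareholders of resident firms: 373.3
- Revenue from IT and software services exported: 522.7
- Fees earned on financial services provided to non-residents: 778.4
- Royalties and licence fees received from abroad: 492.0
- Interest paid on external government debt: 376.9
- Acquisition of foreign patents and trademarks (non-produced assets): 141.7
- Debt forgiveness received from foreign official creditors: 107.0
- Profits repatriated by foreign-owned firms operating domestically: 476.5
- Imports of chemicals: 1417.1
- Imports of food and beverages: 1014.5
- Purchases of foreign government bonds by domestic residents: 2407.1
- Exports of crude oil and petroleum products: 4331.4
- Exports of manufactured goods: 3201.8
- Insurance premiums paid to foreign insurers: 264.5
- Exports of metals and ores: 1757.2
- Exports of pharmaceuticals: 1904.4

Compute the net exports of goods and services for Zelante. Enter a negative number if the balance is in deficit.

Goods: 4331.4 - 1417.1 - 1014.5 + 1757.2 + 3201.8 + 1904.4 = 8763.2
Services: 522.7 + 778.4 - 264.5 + 492.0 - 245.7 = 1282.9
Trade balance = 8763.2 + 1282.9 = 10046.1
(Excluded from the trade balance — financial account: new loans extended by domestic banks to foreign borrowers 1366.7, purchases of foreign government bonds by domestic residents 2407.1; primary income: dividends paid to foreign shareholders of resident firms 373.3, interest paid on external government debt 376.9, profits repatriated by foreign-owned firms operating domestically 476.5; capital account: acquisition of foreign patents and trademarks (non-produced assets) 141.7, debt forgiveness received from foreign official creditors 107.0.)

10046.1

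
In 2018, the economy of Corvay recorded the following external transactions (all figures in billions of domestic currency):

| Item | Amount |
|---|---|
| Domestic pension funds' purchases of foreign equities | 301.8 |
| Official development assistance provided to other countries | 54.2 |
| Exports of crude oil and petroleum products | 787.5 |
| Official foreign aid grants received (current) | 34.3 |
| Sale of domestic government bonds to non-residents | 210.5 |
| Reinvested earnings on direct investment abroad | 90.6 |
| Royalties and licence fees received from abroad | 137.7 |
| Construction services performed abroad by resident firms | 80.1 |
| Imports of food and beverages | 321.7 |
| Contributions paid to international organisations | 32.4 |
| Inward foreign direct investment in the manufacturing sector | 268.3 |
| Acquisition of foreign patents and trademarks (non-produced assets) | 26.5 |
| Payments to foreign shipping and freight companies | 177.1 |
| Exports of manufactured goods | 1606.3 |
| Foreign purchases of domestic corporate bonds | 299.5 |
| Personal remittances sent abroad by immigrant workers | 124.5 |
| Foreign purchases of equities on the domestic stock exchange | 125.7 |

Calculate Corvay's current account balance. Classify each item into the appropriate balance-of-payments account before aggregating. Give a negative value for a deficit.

Goods: 787.5 + 1606.3 - 321.7 = 2072.1
Services: 80.1 + 137.7 - 177.1 = 40.7
Primary income: 90.6
Secondary income: 34.3 - 124.5 - 32.4 - 54.2 = -176.8
Current account = 2072.1 + 40.7 + 90.6 + (-176.8) = 2026.6
(Excluded from the current account — financial account: domestic pension funds' purchases of foreign equities 301.8, sale of domestic government bonds to non-residents 210.5, inward foreign direct investment in the manufacturing sector 268.3, foreign purchases of domestic corporate bonds 299.5, foreign purchases of equities on the domestic stock exchange 125.7; capital account: acquisition of foreign patents and trademarks (non-produced assets) 26.5.)

2026.6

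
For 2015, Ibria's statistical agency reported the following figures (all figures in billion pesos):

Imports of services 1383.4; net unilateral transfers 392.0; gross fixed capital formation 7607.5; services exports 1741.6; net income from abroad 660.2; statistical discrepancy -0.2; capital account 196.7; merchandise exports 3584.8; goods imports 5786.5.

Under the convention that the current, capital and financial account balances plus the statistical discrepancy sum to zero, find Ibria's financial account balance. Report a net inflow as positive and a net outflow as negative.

594.8

Goods balance = 3584.8 - 5786.5 = -2201.7
Services balance = 1741.6 - 1383.4 = 358.2
Trade balance (goods + services) = -2201.7 + 358.2 = -1843.5
Net primary income = 660.2
Net secondary income = 392.0
Current account = -1843.5 + 660.2 + 392.0 = -791.3
Financial account = -(-791.3 + 196.7 + (-0.2)) = 594.8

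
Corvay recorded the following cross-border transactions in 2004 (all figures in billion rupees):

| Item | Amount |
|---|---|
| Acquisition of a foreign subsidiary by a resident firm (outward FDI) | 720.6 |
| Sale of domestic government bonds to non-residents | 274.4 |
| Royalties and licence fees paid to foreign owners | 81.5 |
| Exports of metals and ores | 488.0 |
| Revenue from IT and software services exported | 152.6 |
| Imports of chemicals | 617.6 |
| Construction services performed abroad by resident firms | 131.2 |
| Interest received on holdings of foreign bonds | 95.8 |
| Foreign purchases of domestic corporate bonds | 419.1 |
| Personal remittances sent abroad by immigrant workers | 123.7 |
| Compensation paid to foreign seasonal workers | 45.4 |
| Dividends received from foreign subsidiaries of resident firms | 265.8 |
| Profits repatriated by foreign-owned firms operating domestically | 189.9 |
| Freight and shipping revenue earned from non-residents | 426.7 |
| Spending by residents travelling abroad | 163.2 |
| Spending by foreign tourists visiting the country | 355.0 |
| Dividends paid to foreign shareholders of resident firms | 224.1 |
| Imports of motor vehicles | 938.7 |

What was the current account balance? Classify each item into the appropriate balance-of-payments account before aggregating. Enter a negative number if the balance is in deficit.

Goods: -617.6 + 488.0 - 938.7 = -1068.3
Services: 355.0 - 163.2 + 426.7 + 152.6 - 81.5 + 131.2 = 820.8
Primary income: -224.1 - 189.9 + 265.8 - 45.4 + 95.8 = -97.8
Secondary income: -123.7
Current account = (-1068.3) + 820.8 + (-97.8) + (-123.7) = -469.0
(Excluded from the current account — financial account: acquisition of a foreign subsidiary by a resident firm (outward FDI) 720.6, sale of domestic government bonds to non-residents 274.4, foreign purchases of domestic corporate bonds 419.1.)

-469.0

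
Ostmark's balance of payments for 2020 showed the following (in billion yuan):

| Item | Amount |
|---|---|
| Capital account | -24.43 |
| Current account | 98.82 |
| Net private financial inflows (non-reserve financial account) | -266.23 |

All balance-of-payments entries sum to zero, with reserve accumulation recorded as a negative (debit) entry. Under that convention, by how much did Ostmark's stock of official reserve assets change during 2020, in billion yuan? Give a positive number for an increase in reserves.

Official reserve transactions balance = -(98.82 + (-24.43) + (-266.23)) = 191.84
An accumulation of reserves is recorded as a debit (negative entry), so the change in the stock of reserves is the negative of that balance.
Change in official reserves = -(191.84) = -191.84

-191.84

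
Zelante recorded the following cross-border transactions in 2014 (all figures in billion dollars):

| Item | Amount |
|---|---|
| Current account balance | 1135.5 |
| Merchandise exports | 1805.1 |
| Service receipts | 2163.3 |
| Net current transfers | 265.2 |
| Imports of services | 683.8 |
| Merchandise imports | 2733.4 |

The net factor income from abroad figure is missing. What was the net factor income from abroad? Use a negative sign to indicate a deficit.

319.1

Current account = goods balance + services balance + net primary income + net secondary income
Sum of the known components = 816.4
Net factor income from abroad = CA - (known components) = 1135.5 - 816.4 = 319.1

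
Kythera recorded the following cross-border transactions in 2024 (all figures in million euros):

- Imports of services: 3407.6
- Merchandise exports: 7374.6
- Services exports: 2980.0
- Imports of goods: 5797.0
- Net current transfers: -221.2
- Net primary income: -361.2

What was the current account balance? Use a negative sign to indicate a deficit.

567.6

Goods balance = 7374.6 - 5797.0 = 1577.6
Services balance = 2980.0 - 3407.6 = -427.6
Trade balance (goods + services) = 1577.6 + (-427.6) = 1150.0
Net primary income = -361.2
Net secondary income = -221.2
Current account = 1150.0 + (-361.2) + (-221.2) = 567.6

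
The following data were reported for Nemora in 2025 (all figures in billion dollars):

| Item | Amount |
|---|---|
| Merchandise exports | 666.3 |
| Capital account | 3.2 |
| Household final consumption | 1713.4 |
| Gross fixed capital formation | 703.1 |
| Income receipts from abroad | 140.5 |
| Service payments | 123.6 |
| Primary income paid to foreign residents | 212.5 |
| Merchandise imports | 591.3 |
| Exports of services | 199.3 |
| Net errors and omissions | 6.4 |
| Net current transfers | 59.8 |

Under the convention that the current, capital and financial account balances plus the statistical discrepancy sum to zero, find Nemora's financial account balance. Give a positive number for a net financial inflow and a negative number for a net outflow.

-148.1

Goods balance = 666.3 - 591.3 = 75.0
Services balance = 199.3 - 123.6 = 75.7
Trade balance (goods + services) = 75.0 + 75.7 = 150.7
Net primary income = 140.5 - 212.5 = -72.0
Net secondary income = 59.8
Current account = 150.7 + (-72.0) + 59.8 = 138.5
Financial account = -(138.5 + 3.2 + 6.4) = -148.1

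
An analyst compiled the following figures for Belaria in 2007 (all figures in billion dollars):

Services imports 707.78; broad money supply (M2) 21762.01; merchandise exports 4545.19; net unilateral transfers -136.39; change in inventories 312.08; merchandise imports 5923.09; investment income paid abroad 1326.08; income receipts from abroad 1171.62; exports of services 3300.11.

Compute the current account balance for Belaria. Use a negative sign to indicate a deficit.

923.58

Goods balance = 4545.19 - 5923.09 = -1377.90
Services balance = 3300.11 - 707.78 = 2592.33
Trade balance (goods + services) = -1377.90 + 2592.33 = 1214.43
Net primary income = 1171.62 - 1326.08 = -154.46
Net secondary income = -136.39
Current account = 1214.43 + (-154.46) + (-136.39) = 923.58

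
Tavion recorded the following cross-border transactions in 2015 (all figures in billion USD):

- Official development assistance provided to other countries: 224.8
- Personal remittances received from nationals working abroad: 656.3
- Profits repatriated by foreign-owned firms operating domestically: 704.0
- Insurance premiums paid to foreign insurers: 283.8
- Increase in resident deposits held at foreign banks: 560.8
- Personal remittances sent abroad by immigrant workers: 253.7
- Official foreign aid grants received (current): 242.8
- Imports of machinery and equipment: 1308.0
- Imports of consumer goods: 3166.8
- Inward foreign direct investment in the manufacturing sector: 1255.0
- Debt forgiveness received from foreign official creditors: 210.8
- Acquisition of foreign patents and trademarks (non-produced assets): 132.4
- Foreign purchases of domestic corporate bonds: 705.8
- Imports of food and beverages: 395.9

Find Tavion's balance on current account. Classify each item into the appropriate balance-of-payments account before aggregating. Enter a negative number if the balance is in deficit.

-5437.9

Goods: -395.9 - 3166.8 - 1308.0 = -4870.7
Services: -283.8
Primary income: -704.0
Secondary income: -253.7 - 224.8 + 656.3 + 242.8 = 420.6
Current account = (-4870.7) + (-283.8) + (-704.0) + 420.6 = -5437.9
(Excluded from the current account — financial account: increase in resident deposits held at foreign banks 560.8, inward foreign direct investment in the manufacturing sector 1255.0, foreign purchases of domestic corporate bonds 705.8; capital account: debt forgiveness received from foreign official creditors 210.8, acquisition of foreign patents and trademarks (non-produced assets) 132.4.)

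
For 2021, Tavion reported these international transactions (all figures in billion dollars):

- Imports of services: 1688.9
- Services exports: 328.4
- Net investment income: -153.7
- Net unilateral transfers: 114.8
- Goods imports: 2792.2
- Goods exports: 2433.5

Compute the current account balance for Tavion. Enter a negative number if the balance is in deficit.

Goods balance = 2433.5 - 2792.2 = -358.7
Services balance = 328.4 - 1688.9 = -1360.5
Trade balance (goods + services) = -358.7 + (-1360.5) = -1719.2
Net primary income = -153.7
Net secondary income = 114.8
Current account = -1719.2 + (-153.7) + 114.8 = -1758.1

-1758.1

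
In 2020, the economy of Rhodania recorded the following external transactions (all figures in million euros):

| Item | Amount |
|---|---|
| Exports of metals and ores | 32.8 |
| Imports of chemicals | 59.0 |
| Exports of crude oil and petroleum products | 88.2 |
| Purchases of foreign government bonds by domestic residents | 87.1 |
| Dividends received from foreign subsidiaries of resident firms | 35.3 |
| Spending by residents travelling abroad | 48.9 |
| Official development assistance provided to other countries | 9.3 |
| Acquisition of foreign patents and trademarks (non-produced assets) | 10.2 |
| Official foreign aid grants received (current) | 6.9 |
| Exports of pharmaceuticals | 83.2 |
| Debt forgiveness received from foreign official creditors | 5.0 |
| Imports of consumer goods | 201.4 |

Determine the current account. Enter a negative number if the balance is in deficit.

Goods: 32.8 - 59.0 - 201.4 + 83.2 + 88.2 = -56.2
Services: -48.9
Primary income: 35.3
Secondary income: -9.3 + 6.9 = -2.4
Current account = (-56.2) + (-48.9) + 35.3 + (-2.4) = -72.2
(Excluded from the current account — financial account: purchases of foreign government bonds by domestic residents 87.1; capital account: acquisition of foreign patents and trademarks (non-produced assets) 10.2, debt forgiveness received from foreign official creditors 5.0.)

-72.2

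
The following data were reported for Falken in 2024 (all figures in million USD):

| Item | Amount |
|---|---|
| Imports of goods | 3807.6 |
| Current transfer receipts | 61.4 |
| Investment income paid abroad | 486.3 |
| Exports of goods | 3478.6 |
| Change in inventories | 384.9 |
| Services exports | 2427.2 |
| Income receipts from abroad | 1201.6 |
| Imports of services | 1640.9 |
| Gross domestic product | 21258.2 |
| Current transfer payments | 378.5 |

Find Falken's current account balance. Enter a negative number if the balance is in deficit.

855.5

Goods balance = 3478.6 - 3807.6 = -329.0
Services balance = 2427.2 - 1640.9 = 786.3
Trade balance (goods + services) = -329.0 + 786.3 = 457.3
Net primary income = 1201.6 - 486.3 = 715.3
Net secondary income = 61.4 - 378.5 = -317.1
Current account = 457.3 + 715.3 + (-317.1) = 855.5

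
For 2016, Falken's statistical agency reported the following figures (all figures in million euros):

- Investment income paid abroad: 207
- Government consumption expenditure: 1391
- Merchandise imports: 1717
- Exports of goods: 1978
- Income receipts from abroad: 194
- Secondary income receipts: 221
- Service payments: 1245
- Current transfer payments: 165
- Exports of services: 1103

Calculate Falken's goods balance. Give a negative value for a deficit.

Goods balance = 1978 - 1717 = 261

261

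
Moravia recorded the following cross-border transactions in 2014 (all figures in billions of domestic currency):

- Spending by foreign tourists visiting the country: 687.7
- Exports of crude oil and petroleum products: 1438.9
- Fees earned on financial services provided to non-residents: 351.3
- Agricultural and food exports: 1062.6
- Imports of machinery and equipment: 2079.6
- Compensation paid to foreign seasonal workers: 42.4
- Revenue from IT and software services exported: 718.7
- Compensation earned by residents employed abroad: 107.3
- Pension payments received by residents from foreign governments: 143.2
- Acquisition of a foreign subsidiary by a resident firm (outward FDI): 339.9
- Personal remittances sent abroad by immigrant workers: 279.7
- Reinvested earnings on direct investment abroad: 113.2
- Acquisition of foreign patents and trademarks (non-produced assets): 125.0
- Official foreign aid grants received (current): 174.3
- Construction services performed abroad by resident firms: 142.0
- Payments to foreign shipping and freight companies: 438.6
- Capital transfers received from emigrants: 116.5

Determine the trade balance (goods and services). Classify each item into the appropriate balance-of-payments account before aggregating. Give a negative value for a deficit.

Goods: 1438.9 + 1062.6 - 2079.6 = 421.9
Services: -438.6 + 687.7 + 718.7 + 142.0 + 351.3 = 1461.1
Trade balance = 421.9 + 1461.1 = 1883.0
(Excluded from the trade balance — primary income: compensation paid to foreign seasonal workers 42.4, compensation earned by residents employed abroad 107.3, reinvested earnings on direct investment abroad 113.2; secondary income: pension payments received by residents from foreign governments 143.2, personal remittances sent abroad by immigrant workers 279.7, official foreign aid grants received (current) 174.3; financial account: acquisition of a foreign subsidiary by a resident firm (outward FDI) 339.9; capital account: acquisition of foreign patents and trademarks (non-produced assets) 125.0, capital transfers received from emigrants 116.5.)

1883.0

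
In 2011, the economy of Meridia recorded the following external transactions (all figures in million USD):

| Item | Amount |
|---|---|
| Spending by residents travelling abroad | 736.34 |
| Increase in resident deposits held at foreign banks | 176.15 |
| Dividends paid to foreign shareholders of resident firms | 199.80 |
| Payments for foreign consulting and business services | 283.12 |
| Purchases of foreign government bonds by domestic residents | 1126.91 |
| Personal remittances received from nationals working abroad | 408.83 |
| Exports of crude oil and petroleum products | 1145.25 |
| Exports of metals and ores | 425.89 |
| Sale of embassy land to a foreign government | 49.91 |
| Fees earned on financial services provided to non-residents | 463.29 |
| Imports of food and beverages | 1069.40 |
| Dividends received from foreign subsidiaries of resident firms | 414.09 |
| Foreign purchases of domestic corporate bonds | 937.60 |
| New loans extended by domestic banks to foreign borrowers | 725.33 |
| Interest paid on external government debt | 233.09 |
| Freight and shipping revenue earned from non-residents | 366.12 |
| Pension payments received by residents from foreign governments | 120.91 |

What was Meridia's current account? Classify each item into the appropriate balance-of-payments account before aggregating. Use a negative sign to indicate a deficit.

Goods: -1069.40 + 1145.25 + 425.89 = 501.74
Services: 463.29 - 283.12 + 366.12 - 736.34 = -190.05
Primary income: -199.80 - 233.09 + 414.09 = -18.80
Secondary income: 408.83 + 120.91 = 529.74
Current account = 501.74 + (-190.05) + (-18.80) + 529.74 = 822.63
(Excluded from the current account — financial account: increase in resident deposits held at foreign banks 176.15, purchases of foreign government bonds by domestic residents 1126.91, foreign purchases of domestic corporate bonds 937.60, new loans extended by domestic banks to foreign borrowers 725.33; capital account: sale of embassy land to a foreign government 49.91.)

822.63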